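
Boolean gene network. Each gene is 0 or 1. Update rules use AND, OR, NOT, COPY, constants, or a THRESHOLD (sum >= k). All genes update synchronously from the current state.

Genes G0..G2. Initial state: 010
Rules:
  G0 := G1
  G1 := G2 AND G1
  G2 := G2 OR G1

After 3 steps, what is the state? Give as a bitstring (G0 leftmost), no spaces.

Step 1: G0=G1=1 G1=G2&G1=0&1=0 G2=G2|G1=0|1=1 -> 101
Step 2: G0=G1=0 G1=G2&G1=1&0=0 G2=G2|G1=1|0=1 -> 001
Step 3: G0=G1=0 G1=G2&G1=1&0=0 G2=G2|G1=1|0=1 -> 001

001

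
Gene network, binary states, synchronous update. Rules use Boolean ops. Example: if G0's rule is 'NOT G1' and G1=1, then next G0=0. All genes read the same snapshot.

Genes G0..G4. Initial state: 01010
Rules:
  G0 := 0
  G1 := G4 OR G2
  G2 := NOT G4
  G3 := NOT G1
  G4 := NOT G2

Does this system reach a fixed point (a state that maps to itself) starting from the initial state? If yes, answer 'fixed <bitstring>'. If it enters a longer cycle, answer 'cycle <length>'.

Answer: cycle 2

Derivation:
Step 0: 01010
Step 1: G0=0(const) G1=G4|G2=0|0=0 G2=NOT G4=NOT 0=1 G3=NOT G1=NOT 1=0 G4=NOT G2=NOT 0=1 -> 00101
Step 2: G0=0(const) G1=G4|G2=1|1=1 G2=NOT G4=NOT 1=0 G3=NOT G1=NOT 0=1 G4=NOT G2=NOT 1=0 -> 01010
Cycle of length 2 starting at step 0 -> no fixed point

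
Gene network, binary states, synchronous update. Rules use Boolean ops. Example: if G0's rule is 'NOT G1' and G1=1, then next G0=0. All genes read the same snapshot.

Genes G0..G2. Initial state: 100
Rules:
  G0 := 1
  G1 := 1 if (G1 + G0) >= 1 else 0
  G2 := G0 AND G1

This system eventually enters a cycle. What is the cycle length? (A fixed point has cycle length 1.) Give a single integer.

Answer: 1

Derivation:
Step 0: 100
Step 1: G0=1(const) G1=(0+1>=1)=1 G2=G0&G1=1&0=0 -> 110
Step 2: G0=1(const) G1=(1+1>=1)=1 G2=G0&G1=1&1=1 -> 111
Step 3: G0=1(const) G1=(1+1>=1)=1 G2=G0&G1=1&1=1 -> 111
State from step 3 equals state from step 2 -> cycle length 1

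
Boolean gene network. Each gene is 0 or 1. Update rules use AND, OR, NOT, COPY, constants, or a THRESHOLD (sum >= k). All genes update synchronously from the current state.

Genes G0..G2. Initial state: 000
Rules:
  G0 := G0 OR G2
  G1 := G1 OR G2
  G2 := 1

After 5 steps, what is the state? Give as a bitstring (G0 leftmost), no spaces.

Step 1: G0=G0|G2=0|0=0 G1=G1|G2=0|0=0 G2=1(const) -> 001
Step 2: G0=G0|G2=0|1=1 G1=G1|G2=0|1=1 G2=1(const) -> 111
Step 3: G0=G0|G2=1|1=1 G1=G1|G2=1|1=1 G2=1(const) -> 111
Step 4: G0=G0|G2=1|1=1 G1=G1|G2=1|1=1 G2=1(const) -> 111
Step 5: G0=G0|G2=1|1=1 G1=G1|G2=1|1=1 G2=1(const) -> 111

111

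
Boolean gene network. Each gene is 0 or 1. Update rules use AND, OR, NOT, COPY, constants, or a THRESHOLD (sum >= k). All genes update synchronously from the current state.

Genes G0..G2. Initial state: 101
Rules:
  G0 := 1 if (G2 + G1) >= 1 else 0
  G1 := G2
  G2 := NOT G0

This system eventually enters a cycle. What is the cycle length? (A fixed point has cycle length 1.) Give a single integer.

Answer: 5

Derivation:
Step 0: 101
Step 1: G0=(1+0>=1)=1 G1=G2=1 G2=NOT G0=NOT 1=0 -> 110
Step 2: G0=(0+1>=1)=1 G1=G2=0 G2=NOT G0=NOT 1=0 -> 100
Step 3: G0=(0+0>=1)=0 G1=G2=0 G2=NOT G0=NOT 1=0 -> 000
Step 4: G0=(0+0>=1)=0 G1=G2=0 G2=NOT G0=NOT 0=1 -> 001
Step 5: G0=(1+0>=1)=1 G1=G2=1 G2=NOT G0=NOT 0=1 -> 111
Step 6: G0=(1+1>=1)=1 G1=G2=1 G2=NOT G0=NOT 1=0 -> 110
State from step 6 equals state from step 1 -> cycle length 5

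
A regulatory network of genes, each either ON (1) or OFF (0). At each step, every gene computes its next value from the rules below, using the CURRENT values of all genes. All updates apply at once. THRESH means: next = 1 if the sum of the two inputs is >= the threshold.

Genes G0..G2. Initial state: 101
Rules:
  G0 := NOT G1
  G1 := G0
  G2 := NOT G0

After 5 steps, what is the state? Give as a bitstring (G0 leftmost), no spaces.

Step 1: G0=NOT G1=NOT 0=1 G1=G0=1 G2=NOT G0=NOT 1=0 -> 110
Step 2: G0=NOT G1=NOT 1=0 G1=G0=1 G2=NOT G0=NOT 1=0 -> 010
Step 3: G0=NOT G1=NOT 1=0 G1=G0=0 G2=NOT G0=NOT 0=1 -> 001
Step 4: G0=NOT G1=NOT 0=1 G1=G0=0 G2=NOT G0=NOT 0=1 -> 101
Step 5: G0=NOT G1=NOT 0=1 G1=G0=1 G2=NOT G0=NOT 1=0 -> 110

110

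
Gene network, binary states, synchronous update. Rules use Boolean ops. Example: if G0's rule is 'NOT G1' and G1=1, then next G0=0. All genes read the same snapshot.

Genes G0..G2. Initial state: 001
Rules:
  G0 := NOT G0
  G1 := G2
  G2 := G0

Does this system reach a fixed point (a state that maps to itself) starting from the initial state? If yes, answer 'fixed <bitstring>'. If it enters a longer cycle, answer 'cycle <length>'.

Step 0: 001
Step 1: G0=NOT G0=NOT 0=1 G1=G2=1 G2=G0=0 -> 110
Step 2: G0=NOT G0=NOT 1=0 G1=G2=0 G2=G0=1 -> 001
Cycle of length 2 starting at step 0 -> no fixed point

Answer: cycle 2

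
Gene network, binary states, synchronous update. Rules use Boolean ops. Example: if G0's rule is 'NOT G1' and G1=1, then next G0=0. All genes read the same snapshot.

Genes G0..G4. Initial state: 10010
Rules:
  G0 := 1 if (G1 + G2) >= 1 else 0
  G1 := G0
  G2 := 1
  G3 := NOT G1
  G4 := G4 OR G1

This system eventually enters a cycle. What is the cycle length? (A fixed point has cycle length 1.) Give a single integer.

Answer: 1

Derivation:
Step 0: 10010
Step 1: G0=(0+0>=1)=0 G1=G0=1 G2=1(const) G3=NOT G1=NOT 0=1 G4=G4|G1=0|0=0 -> 01110
Step 2: G0=(1+1>=1)=1 G1=G0=0 G2=1(const) G3=NOT G1=NOT 1=0 G4=G4|G1=0|1=1 -> 10101
Step 3: G0=(0+1>=1)=1 G1=G0=1 G2=1(const) G3=NOT G1=NOT 0=1 G4=G4|G1=1|0=1 -> 11111
Step 4: G0=(1+1>=1)=1 G1=G0=1 G2=1(const) G3=NOT G1=NOT 1=0 G4=G4|G1=1|1=1 -> 11101
Step 5: G0=(1+1>=1)=1 G1=G0=1 G2=1(const) G3=NOT G1=NOT 1=0 G4=G4|G1=1|1=1 -> 11101
State from step 5 equals state from step 4 -> cycle length 1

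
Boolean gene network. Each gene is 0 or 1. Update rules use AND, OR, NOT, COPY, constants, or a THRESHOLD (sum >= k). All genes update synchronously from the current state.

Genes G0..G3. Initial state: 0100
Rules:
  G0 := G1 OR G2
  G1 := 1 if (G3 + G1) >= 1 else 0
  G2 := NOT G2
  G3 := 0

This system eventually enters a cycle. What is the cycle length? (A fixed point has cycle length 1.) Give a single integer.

Step 0: 0100
Step 1: G0=G1|G2=1|0=1 G1=(0+1>=1)=1 G2=NOT G2=NOT 0=1 G3=0(const) -> 1110
Step 2: G0=G1|G2=1|1=1 G1=(0+1>=1)=1 G2=NOT G2=NOT 1=0 G3=0(const) -> 1100
Step 3: G0=G1|G2=1|0=1 G1=(0+1>=1)=1 G2=NOT G2=NOT 0=1 G3=0(const) -> 1110
State from step 3 equals state from step 1 -> cycle length 2

Answer: 2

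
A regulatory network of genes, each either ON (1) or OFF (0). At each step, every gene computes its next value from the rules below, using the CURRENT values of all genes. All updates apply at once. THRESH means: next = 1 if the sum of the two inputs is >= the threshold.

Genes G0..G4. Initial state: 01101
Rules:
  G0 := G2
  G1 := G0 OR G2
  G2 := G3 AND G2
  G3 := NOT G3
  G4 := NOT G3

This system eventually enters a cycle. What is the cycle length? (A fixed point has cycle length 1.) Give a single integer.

Step 0: 01101
Step 1: G0=G2=1 G1=G0|G2=0|1=1 G2=G3&G2=0&1=0 G3=NOT G3=NOT 0=1 G4=NOT G3=NOT 0=1 -> 11011
Step 2: G0=G2=0 G1=G0|G2=1|0=1 G2=G3&G2=1&0=0 G3=NOT G3=NOT 1=0 G4=NOT G3=NOT 1=0 -> 01000
Step 3: G0=G2=0 G1=G0|G2=0|0=0 G2=G3&G2=0&0=0 G3=NOT G3=NOT 0=1 G4=NOT G3=NOT 0=1 -> 00011
Step 4: G0=G2=0 G1=G0|G2=0|0=0 G2=G3&G2=1&0=0 G3=NOT G3=NOT 1=0 G4=NOT G3=NOT 1=0 -> 00000
Step 5: G0=G2=0 G1=G0|G2=0|0=0 G2=G3&G2=0&0=0 G3=NOT G3=NOT 0=1 G4=NOT G3=NOT 0=1 -> 00011
State from step 5 equals state from step 3 -> cycle length 2

Answer: 2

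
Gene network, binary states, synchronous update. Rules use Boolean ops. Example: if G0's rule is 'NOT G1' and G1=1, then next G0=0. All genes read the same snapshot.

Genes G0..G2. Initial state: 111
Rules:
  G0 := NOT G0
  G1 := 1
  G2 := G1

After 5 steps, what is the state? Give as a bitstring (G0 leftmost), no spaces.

Step 1: G0=NOT G0=NOT 1=0 G1=1(const) G2=G1=1 -> 011
Step 2: G0=NOT G0=NOT 0=1 G1=1(const) G2=G1=1 -> 111
Step 3: G0=NOT G0=NOT 1=0 G1=1(const) G2=G1=1 -> 011
Step 4: G0=NOT G0=NOT 0=1 G1=1(const) G2=G1=1 -> 111
Step 5: G0=NOT G0=NOT 1=0 G1=1(const) G2=G1=1 -> 011

011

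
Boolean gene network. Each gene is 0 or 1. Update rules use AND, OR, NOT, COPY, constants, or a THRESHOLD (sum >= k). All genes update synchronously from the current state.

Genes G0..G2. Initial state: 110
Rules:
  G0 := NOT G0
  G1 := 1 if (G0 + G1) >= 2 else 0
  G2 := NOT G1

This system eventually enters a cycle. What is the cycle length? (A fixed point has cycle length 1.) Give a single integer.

Step 0: 110
Step 1: G0=NOT G0=NOT 1=0 G1=(1+1>=2)=1 G2=NOT G1=NOT 1=0 -> 010
Step 2: G0=NOT G0=NOT 0=1 G1=(0+1>=2)=0 G2=NOT G1=NOT 1=0 -> 100
Step 3: G0=NOT G0=NOT 1=0 G1=(1+0>=2)=0 G2=NOT G1=NOT 0=1 -> 001
Step 4: G0=NOT G0=NOT 0=1 G1=(0+0>=2)=0 G2=NOT G1=NOT 0=1 -> 101
Step 5: G0=NOT G0=NOT 1=0 G1=(1+0>=2)=0 G2=NOT G1=NOT 0=1 -> 001
State from step 5 equals state from step 3 -> cycle length 2

Answer: 2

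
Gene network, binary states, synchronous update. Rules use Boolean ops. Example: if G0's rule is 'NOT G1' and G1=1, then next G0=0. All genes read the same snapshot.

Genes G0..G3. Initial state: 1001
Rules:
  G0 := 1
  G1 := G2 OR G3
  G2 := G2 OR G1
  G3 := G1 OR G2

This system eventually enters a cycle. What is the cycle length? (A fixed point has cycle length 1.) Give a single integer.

Step 0: 1001
Step 1: G0=1(const) G1=G2|G3=0|1=1 G2=G2|G1=0|0=0 G3=G1|G2=0|0=0 -> 1100
Step 2: G0=1(const) G1=G2|G3=0|0=0 G2=G2|G1=0|1=1 G3=G1|G2=1|0=1 -> 1011
Step 3: G0=1(const) G1=G2|G3=1|1=1 G2=G2|G1=1|0=1 G3=G1|G2=0|1=1 -> 1111
Step 4: G0=1(const) G1=G2|G3=1|1=1 G2=G2|G1=1|1=1 G3=G1|G2=1|1=1 -> 1111
State from step 4 equals state from step 3 -> cycle length 1

Answer: 1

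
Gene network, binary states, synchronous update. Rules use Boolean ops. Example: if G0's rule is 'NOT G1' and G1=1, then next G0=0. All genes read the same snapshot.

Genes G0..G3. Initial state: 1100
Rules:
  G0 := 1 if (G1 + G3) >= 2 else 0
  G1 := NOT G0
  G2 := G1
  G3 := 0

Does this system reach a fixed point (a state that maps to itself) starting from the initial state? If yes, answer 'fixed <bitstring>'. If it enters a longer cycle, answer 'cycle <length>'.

Answer: fixed 0110

Derivation:
Step 0: 1100
Step 1: G0=(1+0>=2)=0 G1=NOT G0=NOT 1=0 G2=G1=1 G3=0(const) -> 0010
Step 2: G0=(0+0>=2)=0 G1=NOT G0=NOT 0=1 G2=G1=0 G3=0(const) -> 0100
Step 3: G0=(1+0>=2)=0 G1=NOT G0=NOT 0=1 G2=G1=1 G3=0(const) -> 0110
Step 4: G0=(1+0>=2)=0 G1=NOT G0=NOT 0=1 G2=G1=1 G3=0(const) -> 0110
Fixed point reached at step 3: 0110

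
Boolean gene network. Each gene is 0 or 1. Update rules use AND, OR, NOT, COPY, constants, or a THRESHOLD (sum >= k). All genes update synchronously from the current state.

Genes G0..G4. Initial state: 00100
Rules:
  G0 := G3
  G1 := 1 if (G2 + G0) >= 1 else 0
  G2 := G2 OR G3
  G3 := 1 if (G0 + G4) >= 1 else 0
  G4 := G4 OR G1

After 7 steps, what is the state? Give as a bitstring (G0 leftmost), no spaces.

Step 1: G0=G3=0 G1=(1+0>=1)=1 G2=G2|G3=1|0=1 G3=(0+0>=1)=0 G4=G4|G1=0|0=0 -> 01100
Step 2: G0=G3=0 G1=(1+0>=1)=1 G2=G2|G3=1|0=1 G3=(0+0>=1)=0 G4=G4|G1=0|1=1 -> 01101
Step 3: G0=G3=0 G1=(1+0>=1)=1 G2=G2|G3=1|0=1 G3=(0+1>=1)=1 G4=G4|G1=1|1=1 -> 01111
Step 4: G0=G3=1 G1=(1+0>=1)=1 G2=G2|G3=1|1=1 G3=(0+1>=1)=1 G4=G4|G1=1|1=1 -> 11111
Step 5: G0=G3=1 G1=(1+1>=1)=1 G2=G2|G3=1|1=1 G3=(1+1>=1)=1 G4=G4|G1=1|1=1 -> 11111
Step 6: G0=G3=1 G1=(1+1>=1)=1 G2=G2|G3=1|1=1 G3=(1+1>=1)=1 G4=G4|G1=1|1=1 -> 11111
Step 7: G0=G3=1 G1=(1+1>=1)=1 G2=G2|G3=1|1=1 G3=(1+1>=1)=1 G4=G4|G1=1|1=1 -> 11111

11111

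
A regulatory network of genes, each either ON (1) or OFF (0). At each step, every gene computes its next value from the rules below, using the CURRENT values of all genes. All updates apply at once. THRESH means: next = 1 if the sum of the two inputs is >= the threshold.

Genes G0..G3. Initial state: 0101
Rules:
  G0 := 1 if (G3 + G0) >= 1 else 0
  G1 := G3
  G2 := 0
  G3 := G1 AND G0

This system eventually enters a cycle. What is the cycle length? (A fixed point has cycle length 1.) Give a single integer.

Answer: 2

Derivation:
Step 0: 0101
Step 1: G0=(1+0>=1)=1 G1=G3=1 G2=0(const) G3=G1&G0=1&0=0 -> 1100
Step 2: G0=(0+1>=1)=1 G1=G3=0 G2=0(const) G3=G1&G0=1&1=1 -> 1001
Step 3: G0=(1+1>=1)=1 G1=G3=1 G2=0(const) G3=G1&G0=0&1=0 -> 1100
State from step 3 equals state from step 1 -> cycle length 2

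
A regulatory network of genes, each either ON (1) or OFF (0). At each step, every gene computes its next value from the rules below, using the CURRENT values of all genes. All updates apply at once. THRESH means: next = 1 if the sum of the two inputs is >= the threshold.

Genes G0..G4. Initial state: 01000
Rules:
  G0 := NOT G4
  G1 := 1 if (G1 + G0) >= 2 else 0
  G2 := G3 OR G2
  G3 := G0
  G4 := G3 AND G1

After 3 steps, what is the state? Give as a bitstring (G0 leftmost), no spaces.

Step 1: G0=NOT G4=NOT 0=1 G1=(1+0>=2)=0 G2=G3|G2=0|0=0 G3=G0=0 G4=G3&G1=0&1=0 -> 10000
Step 2: G0=NOT G4=NOT 0=1 G1=(0+1>=2)=0 G2=G3|G2=0|0=0 G3=G0=1 G4=G3&G1=0&0=0 -> 10010
Step 3: G0=NOT G4=NOT 0=1 G1=(0+1>=2)=0 G2=G3|G2=1|0=1 G3=G0=1 G4=G3&G1=1&0=0 -> 10110

10110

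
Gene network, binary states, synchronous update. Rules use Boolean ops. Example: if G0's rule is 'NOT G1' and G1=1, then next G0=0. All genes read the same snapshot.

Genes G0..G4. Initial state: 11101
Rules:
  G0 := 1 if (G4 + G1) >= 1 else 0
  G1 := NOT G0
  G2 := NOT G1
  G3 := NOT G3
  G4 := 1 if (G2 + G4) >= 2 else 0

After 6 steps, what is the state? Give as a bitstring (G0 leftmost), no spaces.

Step 1: G0=(1+1>=1)=1 G1=NOT G0=NOT 1=0 G2=NOT G1=NOT 1=0 G3=NOT G3=NOT 0=1 G4=(1+1>=2)=1 -> 10011
Step 2: G0=(1+0>=1)=1 G1=NOT G0=NOT 1=0 G2=NOT G1=NOT 0=1 G3=NOT G3=NOT 1=0 G4=(0+1>=2)=0 -> 10100
Step 3: G0=(0+0>=1)=0 G1=NOT G0=NOT 1=0 G2=NOT G1=NOT 0=1 G3=NOT G3=NOT 0=1 G4=(1+0>=2)=0 -> 00110
Step 4: G0=(0+0>=1)=0 G1=NOT G0=NOT 0=1 G2=NOT G1=NOT 0=1 G3=NOT G3=NOT 1=0 G4=(1+0>=2)=0 -> 01100
Step 5: G0=(0+1>=1)=1 G1=NOT G0=NOT 0=1 G2=NOT G1=NOT 1=0 G3=NOT G3=NOT 0=1 G4=(1+0>=2)=0 -> 11010
Step 6: G0=(0+1>=1)=1 G1=NOT G0=NOT 1=0 G2=NOT G1=NOT 1=0 G3=NOT G3=NOT 1=0 G4=(0+0>=2)=0 -> 10000

10000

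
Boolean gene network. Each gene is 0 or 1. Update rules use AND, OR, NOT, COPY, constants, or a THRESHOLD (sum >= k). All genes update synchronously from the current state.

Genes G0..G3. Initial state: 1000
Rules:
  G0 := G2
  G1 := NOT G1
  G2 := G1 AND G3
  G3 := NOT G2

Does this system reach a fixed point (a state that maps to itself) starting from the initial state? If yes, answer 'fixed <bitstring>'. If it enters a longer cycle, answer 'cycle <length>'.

Step 0: 1000
Step 1: G0=G2=0 G1=NOT G1=NOT 0=1 G2=G1&G3=0&0=0 G3=NOT G2=NOT 0=1 -> 0101
Step 2: G0=G2=0 G1=NOT G1=NOT 1=0 G2=G1&G3=1&1=1 G3=NOT G2=NOT 0=1 -> 0011
Step 3: G0=G2=1 G1=NOT G1=NOT 0=1 G2=G1&G3=0&1=0 G3=NOT G2=NOT 1=0 -> 1100
Step 4: G0=G2=0 G1=NOT G1=NOT 1=0 G2=G1&G3=1&0=0 G3=NOT G2=NOT 0=1 -> 0001
Step 5: G0=G2=0 G1=NOT G1=NOT 0=1 G2=G1&G3=0&1=0 G3=NOT G2=NOT 0=1 -> 0101
Cycle of length 4 starting at step 1 -> no fixed point

Answer: cycle 4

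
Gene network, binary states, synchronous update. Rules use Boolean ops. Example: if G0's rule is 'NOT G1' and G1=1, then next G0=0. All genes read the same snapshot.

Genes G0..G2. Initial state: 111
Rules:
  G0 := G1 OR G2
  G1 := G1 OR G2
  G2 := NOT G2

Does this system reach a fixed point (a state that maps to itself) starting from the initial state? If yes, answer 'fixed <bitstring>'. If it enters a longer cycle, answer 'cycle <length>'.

Step 0: 111
Step 1: G0=G1|G2=1|1=1 G1=G1|G2=1|1=1 G2=NOT G2=NOT 1=0 -> 110
Step 2: G0=G1|G2=1|0=1 G1=G1|G2=1|0=1 G2=NOT G2=NOT 0=1 -> 111
Cycle of length 2 starting at step 0 -> no fixed point

Answer: cycle 2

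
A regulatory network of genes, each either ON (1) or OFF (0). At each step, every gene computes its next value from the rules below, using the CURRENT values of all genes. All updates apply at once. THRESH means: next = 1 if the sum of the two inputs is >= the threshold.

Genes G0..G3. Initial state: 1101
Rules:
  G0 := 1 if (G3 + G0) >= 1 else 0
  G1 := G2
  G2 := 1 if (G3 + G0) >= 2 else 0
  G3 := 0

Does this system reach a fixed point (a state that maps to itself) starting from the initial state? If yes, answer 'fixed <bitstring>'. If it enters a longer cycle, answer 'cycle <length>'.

Step 0: 1101
Step 1: G0=(1+1>=1)=1 G1=G2=0 G2=(1+1>=2)=1 G3=0(const) -> 1010
Step 2: G0=(0+1>=1)=1 G1=G2=1 G2=(0+1>=2)=0 G3=0(const) -> 1100
Step 3: G0=(0+1>=1)=1 G1=G2=0 G2=(0+1>=2)=0 G3=0(const) -> 1000
Step 4: G0=(0+1>=1)=1 G1=G2=0 G2=(0+1>=2)=0 G3=0(const) -> 1000
Fixed point reached at step 3: 1000

Answer: fixed 1000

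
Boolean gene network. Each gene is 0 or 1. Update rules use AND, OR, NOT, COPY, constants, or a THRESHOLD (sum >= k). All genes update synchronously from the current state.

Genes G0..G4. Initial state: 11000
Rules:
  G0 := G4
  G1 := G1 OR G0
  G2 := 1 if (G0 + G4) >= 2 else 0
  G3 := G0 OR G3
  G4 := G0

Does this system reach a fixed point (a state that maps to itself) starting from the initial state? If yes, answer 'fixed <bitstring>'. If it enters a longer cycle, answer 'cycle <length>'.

Answer: cycle 2

Derivation:
Step 0: 11000
Step 1: G0=G4=0 G1=G1|G0=1|1=1 G2=(1+0>=2)=0 G3=G0|G3=1|0=1 G4=G0=1 -> 01011
Step 2: G0=G4=1 G1=G1|G0=1|0=1 G2=(0+1>=2)=0 G3=G0|G3=0|1=1 G4=G0=0 -> 11010
Step 3: G0=G4=0 G1=G1|G0=1|1=1 G2=(1+0>=2)=0 G3=G0|G3=1|1=1 G4=G0=1 -> 01011
Cycle of length 2 starting at step 1 -> no fixed point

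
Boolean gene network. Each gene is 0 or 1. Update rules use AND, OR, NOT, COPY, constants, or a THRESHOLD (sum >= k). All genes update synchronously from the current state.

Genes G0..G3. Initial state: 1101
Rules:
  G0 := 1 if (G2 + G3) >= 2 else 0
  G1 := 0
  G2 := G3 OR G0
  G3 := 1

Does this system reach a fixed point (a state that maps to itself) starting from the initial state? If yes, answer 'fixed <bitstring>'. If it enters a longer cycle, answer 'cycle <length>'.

Answer: fixed 1011

Derivation:
Step 0: 1101
Step 1: G0=(0+1>=2)=0 G1=0(const) G2=G3|G0=1|1=1 G3=1(const) -> 0011
Step 2: G0=(1+1>=2)=1 G1=0(const) G2=G3|G0=1|0=1 G3=1(const) -> 1011
Step 3: G0=(1+1>=2)=1 G1=0(const) G2=G3|G0=1|1=1 G3=1(const) -> 1011
Fixed point reached at step 2: 1011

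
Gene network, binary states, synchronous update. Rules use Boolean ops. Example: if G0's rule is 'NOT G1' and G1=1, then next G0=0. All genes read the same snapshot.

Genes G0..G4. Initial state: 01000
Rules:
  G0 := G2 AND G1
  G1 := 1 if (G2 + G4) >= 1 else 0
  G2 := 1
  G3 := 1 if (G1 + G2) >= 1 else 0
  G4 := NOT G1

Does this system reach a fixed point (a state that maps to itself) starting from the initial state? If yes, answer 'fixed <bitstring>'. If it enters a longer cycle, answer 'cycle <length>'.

Step 0: 01000
Step 1: G0=G2&G1=0&1=0 G1=(0+0>=1)=0 G2=1(const) G3=(1+0>=1)=1 G4=NOT G1=NOT 1=0 -> 00110
Step 2: G0=G2&G1=1&0=0 G1=(1+0>=1)=1 G2=1(const) G3=(0+1>=1)=1 G4=NOT G1=NOT 0=1 -> 01111
Step 3: G0=G2&G1=1&1=1 G1=(1+1>=1)=1 G2=1(const) G3=(1+1>=1)=1 G4=NOT G1=NOT 1=0 -> 11110
Step 4: G0=G2&G1=1&1=1 G1=(1+0>=1)=1 G2=1(const) G3=(1+1>=1)=1 G4=NOT G1=NOT 1=0 -> 11110
Fixed point reached at step 3: 11110

Answer: fixed 11110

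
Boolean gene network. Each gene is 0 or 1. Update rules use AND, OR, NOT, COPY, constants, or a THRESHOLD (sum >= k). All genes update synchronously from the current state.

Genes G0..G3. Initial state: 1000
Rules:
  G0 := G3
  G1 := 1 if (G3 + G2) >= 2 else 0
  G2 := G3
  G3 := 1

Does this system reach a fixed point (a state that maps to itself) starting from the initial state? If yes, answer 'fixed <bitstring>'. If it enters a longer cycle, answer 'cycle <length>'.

Answer: fixed 1111

Derivation:
Step 0: 1000
Step 1: G0=G3=0 G1=(0+0>=2)=0 G2=G3=0 G3=1(const) -> 0001
Step 2: G0=G3=1 G1=(1+0>=2)=0 G2=G3=1 G3=1(const) -> 1011
Step 3: G0=G3=1 G1=(1+1>=2)=1 G2=G3=1 G3=1(const) -> 1111
Step 4: G0=G3=1 G1=(1+1>=2)=1 G2=G3=1 G3=1(const) -> 1111
Fixed point reached at step 3: 1111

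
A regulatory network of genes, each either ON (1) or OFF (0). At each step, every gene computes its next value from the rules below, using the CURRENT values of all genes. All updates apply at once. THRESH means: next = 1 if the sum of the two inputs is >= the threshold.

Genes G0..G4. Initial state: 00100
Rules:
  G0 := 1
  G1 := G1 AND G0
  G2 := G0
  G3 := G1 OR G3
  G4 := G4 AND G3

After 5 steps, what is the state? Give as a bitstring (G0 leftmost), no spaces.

Step 1: G0=1(const) G1=G1&G0=0&0=0 G2=G0=0 G3=G1|G3=0|0=0 G4=G4&G3=0&0=0 -> 10000
Step 2: G0=1(const) G1=G1&G0=0&1=0 G2=G0=1 G3=G1|G3=0|0=0 G4=G4&G3=0&0=0 -> 10100
Step 3: G0=1(const) G1=G1&G0=0&1=0 G2=G0=1 G3=G1|G3=0|0=0 G4=G4&G3=0&0=0 -> 10100
Step 4: G0=1(const) G1=G1&G0=0&1=0 G2=G0=1 G3=G1|G3=0|0=0 G4=G4&G3=0&0=0 -> 10100
Step 5: G0=1(const) G1=G1&G0=0&1=0 G2=G0=1 G3=G1|G3=0|0=0 G4=G4&G3=0&0=0 -> 10100

10100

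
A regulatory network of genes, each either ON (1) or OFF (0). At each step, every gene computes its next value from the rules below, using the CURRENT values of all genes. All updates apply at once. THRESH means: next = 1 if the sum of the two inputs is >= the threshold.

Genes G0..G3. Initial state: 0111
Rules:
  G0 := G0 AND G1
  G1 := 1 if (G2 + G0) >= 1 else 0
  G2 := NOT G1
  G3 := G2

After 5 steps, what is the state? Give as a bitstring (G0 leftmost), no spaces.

Step 1: G0=G0&G1=0&1=0 G1=(1+0>=1)=1 G2=NOT G1=NOT 1=0 G3=G2=1 -> 0101
Step 2: G0=G0&G1=0&1=0 G1=(0+0>=1)=0 G2=NOT G1=NOT 1=0 G3=G2=0 -> 0000
Step 3: G0=G0&G1=0&0=0 G1=(0+0>=1)=0 G2=NOT G1=NOT 0=1 G3=G2=0 -> 0010
Step 4: G0=G0&G1=0&0=0 G1=(1+0>=1)=1 G2=NOT G1=NOT 0=1 G3=G2=1 -> 0111
Step 5: G0=G0&G1=0&1=0 G1=(1+0>=1)=1 G2=NOT G1=NOT 1=0 G3=G2=1 -> 0101

0101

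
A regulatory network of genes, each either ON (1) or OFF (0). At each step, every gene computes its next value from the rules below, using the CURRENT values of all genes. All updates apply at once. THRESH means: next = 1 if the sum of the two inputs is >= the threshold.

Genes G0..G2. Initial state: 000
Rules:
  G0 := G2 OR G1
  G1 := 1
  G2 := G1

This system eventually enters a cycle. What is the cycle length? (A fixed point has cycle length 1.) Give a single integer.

Step 0: 000
Step 1: G0=G2|G1=0|0=0 G1=1(const) G2=G1=0 -> 010
Step 2: G0=G2|G1=0|1=1 G1=1(const) G2=G1=1 -> 111
Step 3: G0=G2|G1=1|1=1 G1=1(const) G2=G1=1 -> 111
State from step 3 equals state from step 2 -> cycle length 1

Answer: 1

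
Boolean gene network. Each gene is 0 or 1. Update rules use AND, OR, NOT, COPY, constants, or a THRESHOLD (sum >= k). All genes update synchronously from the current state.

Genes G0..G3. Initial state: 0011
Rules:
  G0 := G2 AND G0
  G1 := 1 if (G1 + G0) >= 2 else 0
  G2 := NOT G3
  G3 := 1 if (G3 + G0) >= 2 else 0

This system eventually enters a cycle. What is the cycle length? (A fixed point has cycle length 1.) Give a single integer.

Step 0: 0011
Step 1: G0=G2&G0=1&0=0 G1=(0+0>=2)=0 G2=NOT G3=NOT 1=0 G3=(1+0>=2)=0 -> 0000
Step 2: G0=G2&G0=0&0=0 G1=(0+0>=2)=0 G2=NOT G3=NOT 0=1 G3=(0+0>=2)=0 -> 0010
Step 3: G0=G2&G0=1&0=0 G1=(0+0>=2)=0 G2=NOT G3=NOT 0=1 G3=(0+0>=2)=0 -> 0010
State from step 3 equals state from step 2 -> cycle length 1

Answer: 1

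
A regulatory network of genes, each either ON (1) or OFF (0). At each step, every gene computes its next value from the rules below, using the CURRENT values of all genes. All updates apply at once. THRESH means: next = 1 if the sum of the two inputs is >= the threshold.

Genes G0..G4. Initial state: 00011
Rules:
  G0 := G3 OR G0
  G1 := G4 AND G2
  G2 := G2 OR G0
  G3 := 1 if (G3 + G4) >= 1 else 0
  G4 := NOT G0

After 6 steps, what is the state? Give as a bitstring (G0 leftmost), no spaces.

Step 1: G0=G3|G0=1|0=1 G1=G4&G2=1&0=0 G2=G2|G0=0|0=0 G3=(1+1>=1)=1 G4=NOT G0=NOT 0=1 -> 10011
Step 2: G0=G3|G0=1|1=1 G1=G4&G2=1&0=0 G2=G2|G0=0|1=1 G3=(1+1>=1)=1 G4=NOT G0=NOT 1=0 -> 10110
Step 3: G0=G3|G0=1|1=1 G1=G4&G2=0&1=0 G2=G2|G0=1|1=1 G3=(1+0>=1)=1 G4=NOT G0=NOT 1=0 -> 10110
Step 4: G0=G3|G0=1|1=1 G1=G4&G2=0&1=0 G2=G2|G0=1|1=1 G3=(1+0>=1)=1 G4=NOT G0=NOT 1=0 -> 10110
Step 5: G0=G3|G0=1|1=1 G1=G4&G2=0&1=0 G2=G2|G0=1|1=1 G3=(1+0>=1)=1 G4=NOT G0=NOT 1=0 -> 10110
Step 6: G0=G3|G0=1|1=1 G1=G4&G2=0&1=0 G2=G2|G0=1|1=1 G3=(1+0>=1)=1 G4=NOT G0=NOT 1=0 -> 10110

10110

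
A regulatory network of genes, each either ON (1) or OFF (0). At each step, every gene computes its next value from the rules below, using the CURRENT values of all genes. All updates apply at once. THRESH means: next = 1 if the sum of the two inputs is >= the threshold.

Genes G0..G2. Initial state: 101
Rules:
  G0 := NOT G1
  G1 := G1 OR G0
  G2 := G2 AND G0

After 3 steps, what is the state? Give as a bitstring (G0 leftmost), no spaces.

Step 1: G0=NOT G1=NOT 0=1 G1=G1|G0=0|1=1 G2=G2&G0=1&1=1 -> 111
Step 2: G0=NOT G1=NOT 1=0 G1=G1|G0=1|1=1 G2=G2&G0=1&1=1 -> 011
Step 3: G0=NOT G1=NOT 1=0 G1=G1|G0=1|0=1 G2=G2&G0=1&0=0 -> 010

010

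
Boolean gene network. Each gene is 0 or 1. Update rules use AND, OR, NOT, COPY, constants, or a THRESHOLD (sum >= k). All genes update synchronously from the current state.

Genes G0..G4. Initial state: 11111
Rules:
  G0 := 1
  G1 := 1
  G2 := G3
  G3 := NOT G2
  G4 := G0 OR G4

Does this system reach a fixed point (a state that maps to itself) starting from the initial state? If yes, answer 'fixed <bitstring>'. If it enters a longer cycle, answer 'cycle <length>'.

Answer: cycle 4

Derivation:
Step 0: 11111
Step 1: G0=1(const) G1=1(const) G2=G3=1 G3=NOT G2=NOT 1=0 G4=G0|G4=1|1=1 -> 11101
Step 2: G0=1(const) G1=1(const) G2=G3=0 G3=NOT G2=NOT 1=0 G4=G0|G4=1|1=1 -> 11001
Step 3: G0=1(const) G1=1(const) G2=G3=0 G3=NOT G2=NOT 0=1 G4=G0|G4=1|1=1 -> 11011
Step 4: G0=1(const) G1=1(const) G2=G3=1 G3=NOT G2=NOT 0=1 G4=G0|G4=1|1=1 -> 11111
Cycle of length 4 starting at step 0 -> no fixed point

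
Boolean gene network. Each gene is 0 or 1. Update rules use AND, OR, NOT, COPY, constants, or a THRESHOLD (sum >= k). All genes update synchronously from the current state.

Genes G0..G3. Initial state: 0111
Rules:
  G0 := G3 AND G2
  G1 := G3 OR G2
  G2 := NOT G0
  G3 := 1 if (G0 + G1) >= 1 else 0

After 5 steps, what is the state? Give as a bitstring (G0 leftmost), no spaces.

Step 1: G0=G3&G2=1&1=1 G1=G3|G2=1|1=1 G2=NOT G0=NOT 0=1 G3=(0+1>=1)=1 -> 1111
Step 2: G0=G3&G2=1&1=1 G1=G3|G2=1|1=1 G2=NOT G0=NOT 1=0 G3=(1+1>=1)=1 -> 1101
Step 3: G0=G3&G2=1&0=0 G1=G3|G2=1|0=1 G2=NOT G0=NOT 1=0 G3=(1+1>=1)=1 -> 0101
Step 4: G0=G3&G2=1&0=0 G1=G3|G2=1|0=1 G2=NOT G0=NOT 0=1 G3=(0+1>=1)=1 -> 0111
Step 5: G0=G3&G2=1&1=1 G1=G3|G2=1|1=1 G2=NOT G0=NOT 0=1 G3=(0+1>=1)=1 -> 1111

1111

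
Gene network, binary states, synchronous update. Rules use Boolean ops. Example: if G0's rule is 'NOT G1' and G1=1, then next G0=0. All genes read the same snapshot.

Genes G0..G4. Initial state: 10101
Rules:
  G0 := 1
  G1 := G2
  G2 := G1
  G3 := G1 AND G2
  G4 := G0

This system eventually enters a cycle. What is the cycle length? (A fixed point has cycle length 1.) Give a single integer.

Step 0: 10101
Step 1: G0=1(const) G1=G2=1 G2=G1=0 G3=G1&G2=0&1=0 G4=G0=1 -> 11001
Step 2: G0=1(const) G1=G2=0 G2=G1=1 G3=G1&G2=1&0=0 G4=G0=1 -> 10101
State from step 2 equals state from step 0 -> cycle length 2

Answer: 2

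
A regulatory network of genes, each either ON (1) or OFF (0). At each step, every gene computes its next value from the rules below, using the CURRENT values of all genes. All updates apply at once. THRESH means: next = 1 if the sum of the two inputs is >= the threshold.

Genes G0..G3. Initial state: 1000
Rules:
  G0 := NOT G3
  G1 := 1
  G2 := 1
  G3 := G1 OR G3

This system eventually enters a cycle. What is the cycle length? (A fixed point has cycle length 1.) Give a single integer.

Answer: 1

Derivation:
Step 0: 1000
Step 1: G0=NOT G3=NOT 0=1 G1=1(const) G2=1(const) G3=G1|G3=0|0=0 -> 1110
Step 2: G0=NOT G3=NOT 0=1 G1=1(const) G2=1(const) G3=G1|G3=1|0=1 -> 1111
Step 3: G0=NOT G3=NOT 1=0 G1=1(const) G2=1(const) G3=G1|G3=1|1=1 -> 0111
Step 4: G0=NOT G3=NOT 1=0 G1=1(const) G2=1(const) G3=G1|G3=1|1=1 -> 0111
State from step 4 equals state from step 3 -> cycle length 1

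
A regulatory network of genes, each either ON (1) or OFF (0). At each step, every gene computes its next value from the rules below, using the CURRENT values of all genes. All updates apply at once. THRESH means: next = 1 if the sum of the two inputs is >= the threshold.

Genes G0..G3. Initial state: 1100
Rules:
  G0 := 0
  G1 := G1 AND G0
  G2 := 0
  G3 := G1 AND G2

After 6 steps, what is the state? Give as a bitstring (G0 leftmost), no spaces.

Step 1: G0=0(const) G1=G1&G0=1&1=1 G2=0(const) G3=G1&G2=1&0=0 -> 0100
Step 2: G0=0(const) G1=G1&G0=1&0=0 G2=0(const) G3=G1&G2=1&0=0 -> 0000
Step 3: G0=0(const) G1=G1&G0=0&0=0 G2=0(const) G3=G1&G2=0&0=0 -> 0000
Step 4: G0=0(const) G1=G1&G0=0&0=0 G2=0(const) G3=G1&G2=0&0=0 -> 0000
Step 5: G0=0(const) G1=G1&G0=0&0=0 G2=0(const) G3=G1&G2=0&0=0 -> 0000
Step 6: G0=0(const) G1=G1&G0=0&0=0 G2=0(const) G3=G1&G2=0&0=0 -> 0000

0000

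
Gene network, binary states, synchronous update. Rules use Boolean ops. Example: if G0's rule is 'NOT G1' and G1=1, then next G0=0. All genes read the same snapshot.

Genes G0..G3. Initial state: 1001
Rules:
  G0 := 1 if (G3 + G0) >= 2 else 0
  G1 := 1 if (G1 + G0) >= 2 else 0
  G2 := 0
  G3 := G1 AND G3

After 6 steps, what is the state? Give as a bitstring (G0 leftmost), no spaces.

Step 1: G0=(1+1>=2)=1 G1=(0+1>=2)=0 G2=0(const) G3=G1&G3=0&1=0 -> 1000
Step 2: G0=(0+1>=2)=0 G1=(0+1>=2)=0 G2=0(const) G3=G1&G3=0&0=0 -> 0000
Step 3: G0=(0+0>=2)=0 G1=(0+0>=2)=0 G2=0(const) G3=G1&G3=0&0=0 -> 0000
Step 4: G0=(0+0>=2)=0 G1=(0+0>=2)=0 G2=0(const) G3=G1&G3=0&0=0 -> 0000
Step 5: G0=(0+0>=2)=0 G1=(0+0>=2)=0 G2=0(const) G3=G1&G3=0&0=0 -> 0000
Step 6: G0=(0+0>=2)=0 G1=(0+0>=2)=0 G2=0(const) G3=G1&G3=0&0=0 -> 0000

0000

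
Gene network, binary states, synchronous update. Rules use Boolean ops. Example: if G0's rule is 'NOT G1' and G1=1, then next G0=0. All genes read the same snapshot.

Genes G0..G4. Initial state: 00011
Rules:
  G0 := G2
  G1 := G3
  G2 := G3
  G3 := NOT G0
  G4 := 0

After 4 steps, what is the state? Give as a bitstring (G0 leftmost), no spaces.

Step 1: G0=G2=0 G1=G3=1 G2=G3=1 G3=NOT G0=NOT 0=1 G4=0(const) -> 01110
Step 2: G0=G2=1 G1=G3=1 G2=G3=1 G3=NOT G0=NOT 0=1 G4=0(const) -> 11110
Step 3: G0=G2=1 G1=G3=1 G2=G3=1 G3=NOT G0=NOT 1=0 G4=0(const) -> 11100
Step 4: G0=G2=1 G1=G3=0 G2=G3=0 G3=NOT G0=NOT 1=0 G4=0(const) -> 10000

10000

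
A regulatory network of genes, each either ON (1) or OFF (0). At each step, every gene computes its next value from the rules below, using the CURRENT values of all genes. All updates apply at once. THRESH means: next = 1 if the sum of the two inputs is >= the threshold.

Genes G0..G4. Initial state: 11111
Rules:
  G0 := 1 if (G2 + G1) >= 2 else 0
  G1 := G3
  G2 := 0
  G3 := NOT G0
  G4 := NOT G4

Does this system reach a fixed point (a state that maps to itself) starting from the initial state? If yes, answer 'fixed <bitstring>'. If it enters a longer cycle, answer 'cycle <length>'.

Step 0: 11111
Step 1: G0=(1+1>=2)=1 G1=G3=1 G2=0(const) G3=NOT G0=NOT 1=0 G4=NOT G4=NOT 1=0 -> 11000
Step 2: G0=(0+1>=2)=0 G1=G3=0 G2=0(const) G3=NOT G0=NOT 1=0 G4=NOT G4=NOT 0=1 -> 00001
Step 3: G0=(0+0>=2)=0 G1=G3=0 G2=0(const) G3=NOT G0=NOT 0=1 G4=NOT G4=NOT 1=0 -> 00010
Step 4: G0=(0+0>=2)=0 G1=G3=1 G2=0(const) G3=NOT G0=NOT 0=1 G4=NOT G4=NOT 0=1 -> 01011
Step 5: G0=(0+1>=2)=0 G1=G3=1 G2=0(const) G3=NOT G0=NOT 0=1 G4=NOT G4=NOT 1=0 -> 01010
Step 6: G0=(0+1>=2)=0 G1=G3=1 G2=0(const) G3=NOT G0=NOT 0=1 G4=NOT G4=NOT 0=1 -> 01011
Cycle of length 2 starting at step 4 -> no fixed point

Answer: cycle 2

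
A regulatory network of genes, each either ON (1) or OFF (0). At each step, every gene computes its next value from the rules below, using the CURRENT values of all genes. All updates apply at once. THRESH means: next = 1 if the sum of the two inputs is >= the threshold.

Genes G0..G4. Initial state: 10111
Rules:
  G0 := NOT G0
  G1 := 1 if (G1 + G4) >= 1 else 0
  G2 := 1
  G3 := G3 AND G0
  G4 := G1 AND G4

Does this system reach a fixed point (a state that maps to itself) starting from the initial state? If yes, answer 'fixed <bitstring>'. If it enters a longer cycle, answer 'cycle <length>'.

Step 0: 10111
Step 1: G0=NOT G0=NOT 1=0 G1=(0+1>=1)=1 G2=1(const) G3=G3&G0=1&1=1 G4=G1&G4=0&1=0 -> 01110
Step 2: G0=NOT G0=NOT 0=1 G1=(1+0>=1)=1 G2=1(const) G3=G3&G0=1&0=0 G4=G1&G4=1&0=0 -> 11100
Step 3: G0=NOT G0=NOT 1=0 G1=(1+0>=1)=1 G2=1(const) G3=G3&G0=0&1=0 G4=G1&G4=1&0=0 -> 01100
Step 4: G0=NOT G0=NOT 0=1 G1=(1+0>=1)=1 G2=1(const) G3=G3&G0=0&0=0 G4=G1&G4=1&0=0 -> 11100
Cycle of length 2 starting at step 2 -> no fixed point

Answer: cycle 2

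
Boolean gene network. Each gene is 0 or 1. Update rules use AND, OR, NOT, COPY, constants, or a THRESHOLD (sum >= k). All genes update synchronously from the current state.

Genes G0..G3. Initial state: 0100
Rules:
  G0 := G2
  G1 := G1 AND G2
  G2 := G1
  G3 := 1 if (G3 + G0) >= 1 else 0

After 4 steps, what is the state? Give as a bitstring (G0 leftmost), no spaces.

Step 1: G0=G2=0 G1=G1&G2=1&0=0 G2=G1=1 G3=(0+0>=1)=0 -> 0010
Step 2: G0=G2=1 G1=G1&G2=0&1=0 G2=G1=0 G3=(0+0>=1)=0 -> 1000
Step 3: G0=G2=0 G1=G1&G2=0&0=0 G2=G1=0 G3=(0+1>=1)=1 -> 0001
Step 4: G0=G2=0 G1=G1&G2=0&0=0 G2=G1=0 G3=(1+0>=1)=1 -> 0001

0001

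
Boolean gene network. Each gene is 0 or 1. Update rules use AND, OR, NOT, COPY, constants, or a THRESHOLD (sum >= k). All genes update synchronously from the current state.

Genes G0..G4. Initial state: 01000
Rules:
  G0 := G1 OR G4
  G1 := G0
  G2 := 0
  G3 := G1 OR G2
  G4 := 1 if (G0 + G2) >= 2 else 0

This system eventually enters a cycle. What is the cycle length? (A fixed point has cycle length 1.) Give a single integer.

Answer: 2

Derivation:
Step 0: 01000
Step 1: G0=G1|G4=1|0=1 G1=G0=0 G2=0(const) G3=G1|G2=1|0=1 G4=(0+0>=2)=0 -> 10010
Step 2: G0=G1|G4=0|0=0 G1=G0=1 G2=0(const) G3=G1|G2=0|0=0 G4=(1+0>=2)=0 -> 01000
State from step 2 equals state from step 0 -> cycle length 2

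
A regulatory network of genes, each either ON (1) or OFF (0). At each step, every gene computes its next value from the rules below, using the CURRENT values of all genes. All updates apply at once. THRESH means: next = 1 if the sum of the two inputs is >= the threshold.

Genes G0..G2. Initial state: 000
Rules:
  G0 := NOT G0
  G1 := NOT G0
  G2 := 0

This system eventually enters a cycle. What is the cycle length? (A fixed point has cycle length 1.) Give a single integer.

Answer: 2

Derivation:
Step 0: 000
Step 1: G0=NOT G0=NOT 0=1 G1=NOT G0=NOT 0=1 G2=0(const) -> 110
Step 2: G0=NOT G0=NOT 1=0 G1=NOT G0=NOT 1=0 G2=0(const) -> 000
State from step 2 equals state from step 0 -> cycle length 2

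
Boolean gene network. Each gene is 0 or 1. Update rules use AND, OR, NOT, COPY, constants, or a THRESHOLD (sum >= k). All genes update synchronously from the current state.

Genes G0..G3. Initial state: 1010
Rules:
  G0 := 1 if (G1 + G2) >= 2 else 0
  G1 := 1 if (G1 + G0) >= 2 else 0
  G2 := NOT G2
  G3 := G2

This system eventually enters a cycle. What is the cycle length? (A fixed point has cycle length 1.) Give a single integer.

Step 0: 1010
Step 1: G0=(0+1>=2)=0 G1=(0+1>=2)=0 G2=NOT G2=NOT 1=0 G3=G2=1 -> 0001
Step 2: G0=(0+0>=2)=0 G1=(0+0>=2)=0 G2=NOT G2=NOT 0=1 G3=G2=0 -> 0010
Step 3: G0=(0+1>=2)=0 G1=(0+0>=2)=0 G2=NOT G2=NOT 1=0 G3=G2=1 -> 0001
State from step 3 equals state from step 1 -> cycle length 2

Answer: 2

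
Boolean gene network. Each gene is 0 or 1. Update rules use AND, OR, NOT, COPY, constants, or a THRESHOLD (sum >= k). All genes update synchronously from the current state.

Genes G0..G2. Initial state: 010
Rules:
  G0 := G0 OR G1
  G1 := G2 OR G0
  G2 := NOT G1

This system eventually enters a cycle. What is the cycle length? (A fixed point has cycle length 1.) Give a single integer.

Step 0: 010
Step 1: G0=G0|G1=0|1=1 G1=G2|G0=0|0=0 G2=NOT G1=NOT 1=0 -> 100
Step 2: G0=G0|G1=1|0=1 G1=G2|G0=0|1=1 G2=NOT G1=NOT 0=1 -> 111
Step 3: G0=G0|G1=1|1=1 G1=G2|G0=1|1=1 G2=NOT G1=NOT 1=0 -> 110
Step 4: G0=G0|G1=1|1=1 G1=G2|G0=0|1=1 G2=NOT G1=NOT 1=0 -> 110
State from step 4 equals state from step 3 -> cycle length 1

Answer: 1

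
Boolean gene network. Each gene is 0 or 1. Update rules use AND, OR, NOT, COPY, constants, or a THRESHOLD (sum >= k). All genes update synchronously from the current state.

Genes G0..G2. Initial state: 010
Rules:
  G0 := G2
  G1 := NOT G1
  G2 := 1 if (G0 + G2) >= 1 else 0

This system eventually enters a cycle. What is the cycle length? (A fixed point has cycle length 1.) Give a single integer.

Step 0: 010
Step 1: G0=G2=0 G1=NOT G1=NOT 1=0 G2=(0+0>=1)=0 -> 000
Step 2: G0=G2=0 G1=NOT G1=NOT 0=1 G2=(0+0>=1)=0 -> 010
State from step 2 equals state from step 0 -> cycle length 2

Answer: 2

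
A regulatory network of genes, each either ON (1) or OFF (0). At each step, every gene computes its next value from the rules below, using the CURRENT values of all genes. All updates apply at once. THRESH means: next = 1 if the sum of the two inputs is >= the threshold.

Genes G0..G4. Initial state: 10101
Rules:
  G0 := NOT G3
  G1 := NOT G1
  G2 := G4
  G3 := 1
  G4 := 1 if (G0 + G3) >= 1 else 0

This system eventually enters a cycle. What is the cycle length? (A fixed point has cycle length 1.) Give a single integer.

Step 0: 10101
Step 1: G0=NOT G3=NOT 0=1 G1=NOT G1=NOT 0=1 G2=G4=1 G3=1(const) G4=(1+0>=1)=1 -> 11111
Step 2: G0=NOT G3=NOT 1=0 G1=NOT G1=NOT 1=0 G2=G4=1 G3=1(const) G4=(1+1>=1)=1 -> 00111
Step 3: G0=NOT G3=NOT 1=0 G1=NOT G1=NOT 0=1 G2=G4=1 G3=1(const) G4=(0+1>=1)=1 -> 01111
Step 4: G0=NOT G3=NOT 1=0 G1=NOT G1=NOT 1=0 G2=G4=1 G3=1(const) G4=(0+1>=1)=1 -> 00111
State from step 4 equals state from step 2 -> cycle length 2

Answer: 2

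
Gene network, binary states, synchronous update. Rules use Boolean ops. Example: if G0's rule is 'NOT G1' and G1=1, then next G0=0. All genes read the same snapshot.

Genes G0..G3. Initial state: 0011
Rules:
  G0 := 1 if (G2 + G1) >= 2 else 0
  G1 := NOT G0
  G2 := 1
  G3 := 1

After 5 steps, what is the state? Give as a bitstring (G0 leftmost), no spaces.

Step 1: G0=(1+0>=2)=0 G1=NOT G0=NOT 0=1 G2=1(const) G3=1(const) -> 0111
Step 2: G0=(1+1>=2)=1 G1=NOT G0=NOT 0=1 G2=1(const) G3=1(const) -> 1111
Step 3: G0=(1+1>=2)=1 G1=NOT G0=NOT 1=0 G2=1(const) G3=1(const) -> 1011
Step 4: G0=(1+0>=2)=0 G1=NOT G0=NOT 1=0 G2=1(const) G3=1(const) -> 0011
Step 5: G0=(1+0>=2)=0 G1=NOT G0=NOT 0=1 G2=1(const) G3=1(const) -> 0111

0111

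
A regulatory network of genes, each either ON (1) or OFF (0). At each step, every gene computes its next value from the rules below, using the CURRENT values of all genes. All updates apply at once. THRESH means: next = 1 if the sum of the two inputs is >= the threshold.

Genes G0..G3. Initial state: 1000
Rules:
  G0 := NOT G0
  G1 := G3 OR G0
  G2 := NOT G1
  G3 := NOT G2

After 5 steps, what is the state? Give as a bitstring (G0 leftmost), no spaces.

Step 1: G0=NOT G0=NOT 1=0 G1=G3|G0=0|1=1 G2=NOT G1=NOT 0=1 G3=NOT G2=NOT 0=1 -> 0111
Step 2: G0=NOT G0=NOT 0=1 G1=G3|G0=1|0=1 G2=NOT G1=NOT 1=0 G3=NOT G2=NOT 1=0 -> 1100
Step 3: G0=NOT G0=NOT 1=0 G1=G3|G0=0|1=1 G2=NOT G1=NOT 1=0 G3=NOT G2=NOT 0=1 -> 0101
Step 4: G0=NOT G0=NOT 0=1 G1=G3|G0=1|0=1 G2=NOT G1=NOT 1=0 G3=NOT G2=NOT 0=1 -> 1101
Step 5: G0=NOT G0=NOT 1=0 G1=G3|G0=1|1=1 G2=NOT G1=NOT 1=0 G3=NOT G2=NOT 0=1 -> 0101

0101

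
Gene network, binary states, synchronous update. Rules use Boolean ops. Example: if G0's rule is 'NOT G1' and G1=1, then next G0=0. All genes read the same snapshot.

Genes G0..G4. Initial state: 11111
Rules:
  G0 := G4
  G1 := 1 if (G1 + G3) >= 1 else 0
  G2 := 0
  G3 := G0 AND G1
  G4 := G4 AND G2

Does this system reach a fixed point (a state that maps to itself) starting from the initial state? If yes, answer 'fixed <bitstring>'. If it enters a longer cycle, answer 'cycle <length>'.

Step 0: 11111
Step 1: G0=G4=1 G1=(1+1>=1)=1 G2=0(const) G3=G0&G1=1&1=1 G4=G4&G2=1&1=1 -> 11011
Step 2: G0=G4=1 G1=(1+1>=1)=1 G2=0(const) G3=G0&G1=1&1=1 G4=G4&G2=1&0=0 -> 11010
Step 3: G0=G4=0 G1=(1+1>=1)=1 G2=0(const) G3=G0&G1=1&1=1 G4=G4&G2=0&0=0 -> 01010
Step 4: G0=G4=0 G1=(1+1>=1)=1 G2=0(const) G3=G0&G1=0&1=0 G4=G4&G2=0&0=0 -> 01000
Step 5: G0=G4=0 G1=(1+0>=1)=1 G2=0(const) G3=G0&G1=0&1=0 G4=G4&G2=0&0=0 -> 01000
Fixed point reached at step 4: 01000

Answer: fixed 01000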